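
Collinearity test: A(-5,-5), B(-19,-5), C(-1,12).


-5*(-5-12) - 19*(12+ 5) - 1*(-5+ 5)
= 85 - 323 + 0 = -238

No, not collinear (determinant = -238)


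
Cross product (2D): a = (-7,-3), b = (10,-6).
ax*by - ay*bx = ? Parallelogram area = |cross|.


cross = -7*(-6) + 3*10 = 42 + 30 = 72
Parallelogram area = |72| = 72

cross = 72, parallelogram area = 72


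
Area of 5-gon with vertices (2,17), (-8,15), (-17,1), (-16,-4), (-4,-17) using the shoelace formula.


sum(xi*y_{i+1}) = 2*15 - 8*1 - 17*(-4) - 16*(-17) - 4*17 = 294
sum(yi*x_{i+1}) = 17*(-8) + 15*(-17) + 1*(-16) - 4*(-4) - 17*2 = -425
Area = |294 + 425|/2 = 719/2 = 359.5000

359.5000 sq units


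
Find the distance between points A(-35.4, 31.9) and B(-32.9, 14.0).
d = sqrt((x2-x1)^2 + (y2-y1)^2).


dx = -32.9 + 35.4 = 2.5
dy = 14.0 - 31.9 = -17.9
d = sqrt(6.25 + 320.41) = sqrt(326.66) = 18.0737

18.0737


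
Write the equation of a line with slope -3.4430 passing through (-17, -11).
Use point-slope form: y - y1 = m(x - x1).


y + 11 = -3.4430(x + 17)
y = -3.4430x - 11 + 3.4430*(-17)
y = -3.4430x - 69.5310

y = -3.4430x - 69.5310


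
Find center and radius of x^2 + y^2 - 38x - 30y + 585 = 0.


h = -D/2 = 38/2 = 19
k = -E/2 = 30/2 = 15
r^2 = h^2 + k^2 - F = 361 + 225 - 585 = 1
r = 1

Center (19, 15), radius = 1


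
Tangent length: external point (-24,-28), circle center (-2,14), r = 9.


d = sqrt((-24+ 2)^2 + (-28-14)^2) = sqrt(484+1764) = 47.4131
L = sqrt(2248.0000 - 81) = sqrt(2167.0000) = 46.5510

46.5510


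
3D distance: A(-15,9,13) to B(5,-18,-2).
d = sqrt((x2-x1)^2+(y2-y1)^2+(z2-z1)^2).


dx=20, dy=-27, dz=-15
d = sqrt(400+729+225) = sqrt(1354) = 36.7967

36.7967


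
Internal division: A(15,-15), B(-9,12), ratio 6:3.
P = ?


Px = (6*(-9) + 3*15)/9 = -9/9 = -1.0000
Py = (6*12 + 3*(-15))/9 = 27/9 = 3.0000

P = (-1.0000, 3.0000)


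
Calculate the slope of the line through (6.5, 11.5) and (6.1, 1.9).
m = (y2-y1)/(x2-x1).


dy = 1.9 - 11.5 = -9.6
dx = 6.1 - 6.5 = -0.4
m = -9.6/(-0.4) = 24.0000

m = 24.0000


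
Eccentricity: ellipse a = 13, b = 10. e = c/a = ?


c = sqrt(169-100) = sqrt(69) = 8.3066
e = c/a = sqrt(69)/13 = 0.6390

e = 0.6390


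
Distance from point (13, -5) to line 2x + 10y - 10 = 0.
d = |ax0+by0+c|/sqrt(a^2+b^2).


|2*13 + 10*(-5) - 10| = |-34| = 34
sqrt(4 + 100) = sqrt(104) = 10.1980
d = 34/sqrt(104) = 3.3340

3.3340


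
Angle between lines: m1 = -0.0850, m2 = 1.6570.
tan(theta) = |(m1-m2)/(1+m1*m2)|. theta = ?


m1-m2 = -1.742
1+m1*m2 = 0.859155
tan(theta) = |-1.742/0.859155| = 2.027574
theta = arctan(|-1.742/0.859155|) = 63.7475 degrees (acute angle)

63.7475 degrees


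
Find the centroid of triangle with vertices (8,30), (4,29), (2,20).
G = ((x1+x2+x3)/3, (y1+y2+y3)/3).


Gx = (8+4+2)/3 = 14/3 = 4.6667
Gy = (30+29+20)/3 = 79/3 = 26.3333

G = (4.6667, 26.3333)


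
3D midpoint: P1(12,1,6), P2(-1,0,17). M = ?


Mx = (12- 1)/2 = 5.5000
My = (1+0)/2 = 0.5000
Mz = (6+17)/2 = 11.5000

M = (5.5000, 0.5000, 11.5000)


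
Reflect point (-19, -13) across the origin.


Reflection rule for origin: (-x, -y)
(-19, -13) -> (19, 13)

(19, 13)


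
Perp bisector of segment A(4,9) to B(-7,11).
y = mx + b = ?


Midpoint = (-1.5, 10)
Slope of AB = dy/dx = 2/(-11) = -0.1818
Perp slope = -dx/dy = 11/2 = 5.5000
b = My - (perp slope)*Mx = 10 + (-11*(-1.5))/2 = 10 + 8.2500 = 18.2500

y = 5.5000x + 18.2500


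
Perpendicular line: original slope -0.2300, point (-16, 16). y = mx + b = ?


Perpendicular slope = -1/m1 = -1/(-0.2300) = 4.3478
b2 = y0 - m2*x0 = 16 - 16/(-0.2300) = 16 + 69.5652 = 85.5652

y = 4.3478x + 85.5652


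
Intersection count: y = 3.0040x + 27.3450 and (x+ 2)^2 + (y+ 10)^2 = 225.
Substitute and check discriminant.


Substitute y = 3.0040x + 27.3450: (x+ 2)^2 + (3.0040x+27.3450+ 10)^2 = 225
Expand to Ax^2 + Bx + C = 0, where b-k = 37.345
A = 1+m^2 = 10.024016
B = 2(m(b-k) - h) = 2(3.0040*37.345 + 2) = 228.36876
C = h^2 + (b-k)^2 - r^2 = 4 + 1394.649025 - 225 = 1173.649025
disc = B^2-4AC = 52152.2905 - 47058.7064 = 5093.5841
disc > 0

2 intersection points


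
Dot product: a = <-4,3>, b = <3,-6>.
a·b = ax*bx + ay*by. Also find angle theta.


a·b = -4*3 + 3*(-6) = -12 - 18 = -30
|a| = sqrt(16+9) = 5.0000
|b| = sqrt(9+36) = 6.7082
cos(theta) = -30/(sqrt(25)*sqrt(45)) = -30/sqrt(1125) = -0.894427
theta = arccos(-30/sqrt(1125)) = 153.4349 degrees

a·b = -30, theta = 153.4349 deg


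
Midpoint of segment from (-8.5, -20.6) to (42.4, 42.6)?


Mx = (-8.5 + 42.4)/2 = 33.9/2 = 16.9500
My = (-20.6 + 42.6)/2 = 22.0/2 = 11.0000

(16.9500, 11.0000)


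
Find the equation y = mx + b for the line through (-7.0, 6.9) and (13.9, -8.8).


m = (-15.7)/(20.9) = -0.7512
b = y1 - m*x1 = 6.9 - (-15.7*(-7.0))/(20.9) = 6.9 - 5.2584 = 1.6416

y = -0.7512x + 1.6416


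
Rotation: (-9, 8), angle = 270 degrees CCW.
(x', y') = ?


cos(270) = 0, sin(270) = -1
x' = -9*0 - 8*(-1) = 8
y' = -9*(-1) + 8*0 = 9

(8, 9)


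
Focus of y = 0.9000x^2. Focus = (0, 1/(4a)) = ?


a = 0.9000
4a = 3.6000
focus = (0, 1/3.6000) = (0, 0.2778)

Focus = (0, 0.2778)


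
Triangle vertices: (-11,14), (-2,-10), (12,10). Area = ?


-11*(-10-10) = 220
-2*(10-14) = 8
12*(14+ 10) = 288
sum = 516
Area = |516|/2 = 258.0000

258.0000 sq units


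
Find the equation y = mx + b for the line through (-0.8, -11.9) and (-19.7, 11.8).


m = (23.7)/(-18.9) = -1.2540
b = y1 - m*x1 = -11.9 - (23.7*(-0.8))/(-18.9) = -11.9 - 1.0032 = -12.9032

y = -1.2540x - 12.9032


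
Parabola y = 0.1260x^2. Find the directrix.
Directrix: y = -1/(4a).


a = 0.1260
1/(4a) = 1.9841
directrix: y = -1.9841 = -1.9841

y = -1.9841


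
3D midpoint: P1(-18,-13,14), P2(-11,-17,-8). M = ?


Mx = (-18- 11)/2 = -14.5000
My = (-13- 17)/2 = -15.0000
Mz = (14- 8)/2 = 3.0000

M = (-14.5000, -15.0000, 3.0000)


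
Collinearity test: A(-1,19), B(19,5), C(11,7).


-1*(5-7) + 19*(7-19) + 11*(19-5)
= 2 - 228 + 154 = -72

No, not collinear (determinant = -72)


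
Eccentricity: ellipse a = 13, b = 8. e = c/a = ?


c = sqrt(169-64) = sqrt(105) = 10.2470
e = c/a = sqrt(105)/13 = 0.7882

e = 0.7882


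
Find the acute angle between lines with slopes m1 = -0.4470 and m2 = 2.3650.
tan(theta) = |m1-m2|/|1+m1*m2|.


m1-m2 = -2.812
1+m1*m2 = -0.057155
tan(theta) = |-2.812/(-0.057155)| = 49.199545
theta = arctan(|-2.812/(-0.057155)|) = 88.8356 degrees (acute angle)

88.8356 degrees


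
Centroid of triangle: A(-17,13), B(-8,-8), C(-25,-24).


Gx = (-17- 8- 25)/3 = -50/3 = -16.6667
Gy = (13- 8- 24)/3 = -19/3 = -6.3333

G = (-16.6667, -6.3333)


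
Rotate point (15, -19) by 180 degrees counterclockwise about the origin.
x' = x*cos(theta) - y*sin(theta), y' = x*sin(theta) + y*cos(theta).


cos(180) = -1, sin(180) = 0
x' = 15*(-1) + 19*0 = -15
y' = 15*0 - 19*(-1) = 19

(-15, 19)


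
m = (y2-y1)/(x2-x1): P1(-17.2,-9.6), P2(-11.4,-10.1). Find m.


dy = -10.1 + 9.6 = -0.5
dx = -11.4 + 17.2 = 5.8
m = -0.5/5.8 = -0.0862

m = -0.0862


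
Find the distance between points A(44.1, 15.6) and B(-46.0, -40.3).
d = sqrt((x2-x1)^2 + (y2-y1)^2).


dx = -46.0 - 44.1 = -90.1
dy = -40.3 - 15.6 = -55.9
d = sqrt(8118.01 + 3124.81) = sqrt(11242.82) = 106.0322

106.0322


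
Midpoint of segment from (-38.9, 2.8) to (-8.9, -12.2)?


Mx = (-38.9 - 8.9)/2 = -47.8/2 = -23.9000
My = (2.8 - 12.2)/2 = -9.4/2 = -4.7000

(-23.9000, -4.7000)


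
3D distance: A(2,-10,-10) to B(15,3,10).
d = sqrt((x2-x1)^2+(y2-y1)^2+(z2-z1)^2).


dx=13, dy=13, dz=20
d = sqrt(169+169+400) = sqrt(738) = 27.1662

27.1662


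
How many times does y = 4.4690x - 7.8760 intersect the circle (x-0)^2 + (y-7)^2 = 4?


Substitute y = 4.4690x - 7.8760: (x-0)^2 + (4.4690x- 7.8760-7)^2 = 4
Expand to Ax^2 + Bx + C = 0, where b-k = -14.876
A = 1+m^2 = 20.971961
B = 2(m(b-k) - h) = 2(4.4690*(-14.876) - 0) = -132.961688
C = h^2 + (b-k)^2 - r^2 = 0 + 221.295376 - 4 = 217.295376
disc = B^2-4AC = 17678.8105 - 18228.4406 = -549.6301
disc < 0

0 intersection points


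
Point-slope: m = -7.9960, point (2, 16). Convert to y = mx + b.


y - 16 = -7.9960(x - 2)
y = -7.9960x + 16 + 7.9960*2
y = -7.9960x + 31.9920

y = -7.9960x + 31.9920


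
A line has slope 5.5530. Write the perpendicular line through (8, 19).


Perpendicular slope = -1/m1 = -1/5.5530 = -0.1801
b2 = y0 - m2*x0 = 19 + 8/5.5530 = 19 + 1.4407 = 20.4407

y = -0.1801x + 20.4407


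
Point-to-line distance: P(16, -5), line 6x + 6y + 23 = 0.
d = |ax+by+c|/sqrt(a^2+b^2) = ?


|6*16 + 6*(-5) + 23| = |89| = 89
sqrt(36 + 36) = sqrt(72) = 8.4853
d = 89/sqrt(72) = 10.4888

10.4888


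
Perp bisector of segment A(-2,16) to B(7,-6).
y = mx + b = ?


Midpoint = (2.5, 5)
Slope of AB = dy/dx = -22/9 = -2.4444
Perp slope = -dx/dy = 9/22 = 0.4091
b = My - (perp slope)*Mx = 5 + (9*2.5)/(-22) = 5 - 1.0227 = 3.9773

y = 0.4091x + 3.9773


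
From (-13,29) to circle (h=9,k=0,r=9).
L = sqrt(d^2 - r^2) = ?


d = sqrt((-13-9)^2 + (29-0)^2) = sqrt(484+841) = 36.4005
L = sqrt(1325.0000 - 81) = sqrt(1244.0000) = 35.2704

35.2704


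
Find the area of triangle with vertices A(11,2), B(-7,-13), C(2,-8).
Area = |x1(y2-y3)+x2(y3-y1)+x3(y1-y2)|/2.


11*(-13+ 8) = -55
-7*(-8-2) = 70
2*(2+ 13) = 30
sum = 45
Area = |45|/2 = 22.5000

22.5000 sq units


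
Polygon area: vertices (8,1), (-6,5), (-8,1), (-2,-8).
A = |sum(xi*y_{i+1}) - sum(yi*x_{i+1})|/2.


sum(xi*y_{i+1}) = 8*5 - 6*1 - 8*(-8) - 2*1 = 96
sum(yi*x_{i+1}) = 1*(-6) + 5*(-8) + 1*(-2) - 8*8 = -112
Area = |96 + 112|/2 = 208/2 = 104.0000

104.0000 sq units


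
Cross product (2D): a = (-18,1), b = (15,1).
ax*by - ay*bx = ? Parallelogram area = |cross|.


cross = -18*1 - 1*15 = -18 - 15 = -33
Parallelogram area = |-33| = 33

cross = -33, parallelogram area = 33


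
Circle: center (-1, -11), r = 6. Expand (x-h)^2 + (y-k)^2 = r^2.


(x+ 1)^2 + (y+ 11)^2 = 6^2
D = -2h = 2, E = -2k = 22
F = h^2+k^2-r^2 = 1+121-36 = 86

x^2 + y^2 + 2x + 22y + 86 = 0


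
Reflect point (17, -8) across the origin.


Reflection rule for origin: (-x, -y)
(17, -8) -> (-17, 8)

(-17, 8)


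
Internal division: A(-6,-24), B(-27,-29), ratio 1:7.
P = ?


Px = (1*(-27) + 7*(-6))/8 = -69/8 = -8.6250
Py = (1*(-29) + 7*(-24))/8 = -197/8 = -24.6250

P = (-8.6250, -24.6250)


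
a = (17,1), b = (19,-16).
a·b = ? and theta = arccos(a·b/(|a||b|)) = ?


a·b = 17*19 + 1*(-16) = 323 - 16 = 307
|a| = sqrt(289+1) = 17.0294
|b| = sqrt(361+256) = 24.8395
cos(theta) = 307/(sqrt(290)*sqrt(617)) = 307/sqrt(178930) = 0.725766
theta = arccos(307/sqrt(178930)) = 43.4674 degrees

a·b = 307, theta = 43.4674 deg


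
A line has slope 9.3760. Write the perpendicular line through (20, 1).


Perpendicular slope = -1/m1 = -1/9.3760 = -0.1067
b2 = y0 - m2*x0 = 1 + 20/9.3760 = 1 + 2.1331 = 3.1331

y = -0.1067x + 3.1331


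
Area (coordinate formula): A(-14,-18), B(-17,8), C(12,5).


-14*(8-5) = -42
-17*(5+ 18) = -391
12*(-18-8) = -312
sum = -745
Area = |-745|/2 = 372.5000

372.5000 sq units


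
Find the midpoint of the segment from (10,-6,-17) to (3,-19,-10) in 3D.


Mx = (10+3)/2 = 6.5000
My = (-6- 19)/2 = -12.5000
Mz = (-17- 10)/2 = -13.5000

M = (6.5000, -12.5000, -13.5000)


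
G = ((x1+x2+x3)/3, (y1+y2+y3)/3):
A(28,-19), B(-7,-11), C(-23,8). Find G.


Gx = (28- 7- 23)/3 = -2/3 = -0.6667
Gy = (-19- 11+8)/3 = -22/3 = -7.3333

G = (-0.6667, -7.3333)


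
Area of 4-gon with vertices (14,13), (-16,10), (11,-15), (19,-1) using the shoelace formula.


sum(xi*y_{i+1}) = 14*10 - 16*(-15) + 11*(-1) + 19*13 = 616
sum(yi*x_{i+1}) = 13*(-16) + 10*11 - 15*19 - 1*14 = -397
Area = |616 + 397|/2 = 1013/2 = 506.5000

506.5000 sq units


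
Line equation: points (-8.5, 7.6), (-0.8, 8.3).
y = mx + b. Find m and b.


m = (0.7)/(7.7) = 0.0909
b = y1 - m*x1 = 7.6 - (0.7*(-8.5))/(7.7) = 7.6 + 0.7727 = 8.3727

y = 0.0909x + 8.3727


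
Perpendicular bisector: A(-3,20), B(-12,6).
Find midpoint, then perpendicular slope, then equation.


Midpoint = (-7.5, 13)
Slope of AB = dy/dx = -14/(-9) = 1.5556
Perp slope = -dx/dy = -9/14 = -0.6429
b = My - (perp slope)*Mx = 13 + (-9*(-7.5))/(-14) = 13 - 4.8214 = 8.1786

y = -0.6429x + 8.1786


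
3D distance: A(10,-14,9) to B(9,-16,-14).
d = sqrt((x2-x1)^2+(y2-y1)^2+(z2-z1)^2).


dx=-1, dy=-2, dz=-23
d = sqrt(1+4+529) = sqrt(534) = 23.1084

23.1084


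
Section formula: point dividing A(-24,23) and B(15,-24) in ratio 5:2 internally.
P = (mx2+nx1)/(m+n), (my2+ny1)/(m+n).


Px = (5*15 + 2*(-24))/7 = 27/7 = 3.8571
Py = (5*(-24) + 2*23)/7 = -74/7 = -10.5714

P = (3.8571, -10.5714)


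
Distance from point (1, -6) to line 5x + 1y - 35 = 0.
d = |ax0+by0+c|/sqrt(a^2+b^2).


|5*1 + 1*(-6) - 35| = |-36| = 36
sqrt(25 + 1) = sqrt(26) = 5.0990
d = 36/sqrt(26) = 7.0602

7.0602


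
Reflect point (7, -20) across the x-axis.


Reflection rule for x-axis: (x, -y)
(7, -20) -> (7, 20)

(7, 20)


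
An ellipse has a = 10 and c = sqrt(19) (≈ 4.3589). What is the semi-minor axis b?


b^2 = 10^2 - (sqrt(19))^2 = 100 - 19 = 81
b = sqrt(81) = 9

b = 9


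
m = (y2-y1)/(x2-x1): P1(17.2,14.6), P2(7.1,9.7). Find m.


dy = 9.7 - 14.6 = -4.9
dx = 7.1 - 17.2 = -10.1
m = -4.9/(-10.1) = 0.4851

m = 0.4851


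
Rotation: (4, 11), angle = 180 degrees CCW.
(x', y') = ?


cos(180) = -1, sin(180) = 0
x' = 4*(-1) - 11*0 = -4
y' = 4*0 + 11*(-1) = -11

(-4, -11)


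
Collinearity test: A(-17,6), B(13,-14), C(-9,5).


-17*(-14-5) + 13*(5-6) - 9*(6+ 14)
= 323 - 13 - 180 = 130

No, not collinear (determinant = 130)


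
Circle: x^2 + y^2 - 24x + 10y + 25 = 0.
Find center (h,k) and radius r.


h = -D/2 = 24/2 = 12
k = -E/2 = -10/2 = -5
r^2 = h^2 + k^2 - F = 144 + 25 - 25 = 144
r = 12

Center (12, -5), radius = 12


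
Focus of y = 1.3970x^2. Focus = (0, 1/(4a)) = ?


a = 1.3970
4a = 5.5880
focus = (0, 1/5.5880) = (0, 0.1790)

Focus = (0, 0.1790)


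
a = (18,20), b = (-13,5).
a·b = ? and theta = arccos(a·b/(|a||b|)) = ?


a·b = 18*(-13) + 20*5 = -234 + 100 = -134
|a| = sqrt(324+400) = 26.9072
|b| = sqrt(169+25) = 13.9284
cos(theta) = -134/(sqrt(724)*sqrt(194)) = -134/sqrt(140456) = -0.357548
theta = arccos(-134/sqrt(140456)) = 110.9497 degrees

a·b = -134, theta = 110.9497 deg


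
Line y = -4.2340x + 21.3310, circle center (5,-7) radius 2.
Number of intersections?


Substitute y = -4.2340x + 21.3310: (x-5)^2 + (-4.2340x+21.3310+ 7)^2 = 4
Expand to Ax^2 + Bx + C = 0, where b-k = 28.331
A = 1+m^2 = 18.926756
B = 2(m(b-k) - h) = 2(-4.2340*28.331 - 5) = -249.906908
C = h^2 + (b-k)^2 - r^2 = 25 + 802.645561 - 4 = 823.645561
disc = B^2-4AC = 62453.4627 - 62355.7543 = 97.7084
disc > 0

2 intersection points


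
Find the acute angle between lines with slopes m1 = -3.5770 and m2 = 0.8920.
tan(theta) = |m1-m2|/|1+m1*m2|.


m1-m2 = -4.469
1+m1*m2 = -2.190684
tan(theta) = |-4.469/(-2.190684)| = 2.040002
theta = arctan(|-4.469/(-2.190684)|) = 63.8861 degrees (acute angle)

63.8861 degrees


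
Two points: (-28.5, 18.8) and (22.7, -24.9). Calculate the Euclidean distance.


dx = 22.7 + 28.5 = 51.2
dy = -24.9 - 18.8 = -43.7
d = sqrt(2621.44 + 1909.69) = sqrt(4531.13) = 67.3137

67.3137


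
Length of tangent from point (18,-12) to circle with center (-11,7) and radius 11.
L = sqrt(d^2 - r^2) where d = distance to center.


d = sqrt((18+ 11)^2 + (-12-7)^2) = sqrt(841+361) = 34.6699
L = sqrt(1202.0000 - 121) = sqrt(1081.0000) = 32.8786

32.8786


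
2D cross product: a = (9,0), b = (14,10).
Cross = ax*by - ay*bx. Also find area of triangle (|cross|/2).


cross = 9*10 - 0*14 = 90 - 0 = 90
Triangle area = |90|/2 = 90/2 = 45.0000

cross = 90, triangle area = 45.0000


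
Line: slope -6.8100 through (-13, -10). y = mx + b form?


y + 10 = -6.8100(x + 13)
y = -6.8100x - 10 + 6.8100*(-13)
y = -6.8100x - 98.5300

y = -6.8100x - 98.5300


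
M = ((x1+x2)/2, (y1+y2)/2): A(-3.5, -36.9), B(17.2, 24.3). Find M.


Mx = (-3.5 + 17.2)/2 = 13.7/2 = 6.8500
My = (-36.9 + 24.3)/2 = -12.6/2 = -6.3000

(6.8500, -6.3000)


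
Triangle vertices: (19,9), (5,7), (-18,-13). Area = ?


19*(7+ 13) = 380
5*(-13-9) = -110
-18*(9-7) = -36
sum = 234
Area = |234|/2 = 117.0000

117.0000 sq units


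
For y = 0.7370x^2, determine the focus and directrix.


a = 0.7370
1/(4a) = 0.3392
Focus = (0, 0.3392)
Directrix: y = -0.3392

Focus = (0, 0.3392), Directrix: y = -0.3392


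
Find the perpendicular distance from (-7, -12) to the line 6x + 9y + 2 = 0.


|6*(-7) + 9*(-12) + 2| = |-148| = 148
sqrt(36 + 81) = sqrt(117) = 10.8167
d = 148/sqrt(117) = 13.6826

13.6826


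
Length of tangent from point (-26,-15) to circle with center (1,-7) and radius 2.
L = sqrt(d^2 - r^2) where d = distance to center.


d = sqrt((-26-1)^2 + (-15+ 7)^2) = sqrt(729+64) = 28.1603
L = sqrt(793.0000 - 4) = sqrt(789.0000) = 28.0891

28.0891


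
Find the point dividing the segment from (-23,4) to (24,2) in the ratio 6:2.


Px = (6*24 + 2*(-23))/8 = 98/8 = 12.2500
Py = (6*2 + 2*4)/8 = 20/8 = 2.5000

P = (12.2500, 2.5000)


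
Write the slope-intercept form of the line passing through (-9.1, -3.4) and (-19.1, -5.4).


m = (-2)/(-10) = 0.2000
b = y1 - m*x1 = -3.4 - (-2*(-9.1))/(-10) = -3.4 + 1.8200 = -1.5800

y = 0.2000x - 1.5800


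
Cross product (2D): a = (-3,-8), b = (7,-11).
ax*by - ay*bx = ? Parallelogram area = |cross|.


cross = -3*(-11) + 8*7 = 33 + 56 = 89
Parallelogram area = |89| = 89

cross = 89, parallelogram area = 89


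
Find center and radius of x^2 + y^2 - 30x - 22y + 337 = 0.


h = -D/2 = 30/2 = 15
k = -E/2 = 22/2 = 11
r^2 = h^2 + k^2 - F = 225 + 121 - 337 = 9
r = 3

Center (15, 11), radius = 3


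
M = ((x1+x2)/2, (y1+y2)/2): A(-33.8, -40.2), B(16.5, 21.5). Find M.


Mx = (-33.8 + 16.5)/2 = -17.3/2 = -8.6500
My = (-40.2 + 21.5)/2 = -18.7/2 = -9.3500

(-8.6500, -9.3500)


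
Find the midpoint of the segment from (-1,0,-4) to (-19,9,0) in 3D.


Mx = (-1- 19)/2 = -10.0000
My = (0+9)/2 = 4.5000
Mz = (-4+0)/2 = -2.0000

M = (-10.0000, 4.5000, -2.0000)


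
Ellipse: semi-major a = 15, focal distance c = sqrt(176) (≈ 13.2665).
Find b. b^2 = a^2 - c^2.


b^2 = 15^2 - (sqrt(176))^2 = 225 - 176 = 49
b = sqrt(49) = 7

b = 7


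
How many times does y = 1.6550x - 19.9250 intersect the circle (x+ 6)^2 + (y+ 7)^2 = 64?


Substitute y = 1.6550x - 19.9250: (x+ 6)^2 + (1.6550x- 19.9250+ 7)^2 = 64
Expand to Ax^2 + Bx + C = 0, where b-k = -12.925
A = 1+m^2 = 3.739025
B = 2(m(b-k) - h) = 2(1.6550*(-12.925) + 6) = -30.78175
C = h^2 + (b-k)^2 - r^2 = 36 + 167.055625 - 64 = 139.055625
disc = B^2-4AC = 947.5161 - 2079.7298 = -1132.2137
disc < 0

0 intersection points


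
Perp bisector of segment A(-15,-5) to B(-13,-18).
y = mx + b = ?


Midpoint = (-14, -11.5)
Slope of AB = dy/dx = -13/2 = -6.5000
Perp slope = -dx/dy = 2/13 = 0.1538
b = My - (perp slope)*Mx = -11.5 + (2*(-14))/(-13) = -11.5 + 2.1538 = -9.3462

y = 0.1538x - 9.3462


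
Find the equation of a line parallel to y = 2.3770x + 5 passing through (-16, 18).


Parallel lines have equal slopes.
m2 = 2.3770
b2 = 18 - 2.3770*(-16) = 56.0320

y = 2.3770x + 56.0320


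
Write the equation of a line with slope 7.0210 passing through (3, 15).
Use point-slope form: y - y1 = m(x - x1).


y - 15 = 7.0210(x - 3)
y = 7.0210x + 15 - 7.0210*3
y = 7.0210x - 6.0630

y = 7.0210x - 6.0630


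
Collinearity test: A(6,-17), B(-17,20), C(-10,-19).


6*(20+ 19) - 17*(-19+ 17) - 10*(-17-20)
= 234 + 34 + 370 = 638

No, not collinear (determinant = 638)


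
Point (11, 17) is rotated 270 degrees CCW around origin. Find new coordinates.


cos(270) = 0, sin(270) = -1
x' = 11*0 - 17*(-1) = 17
y' = 11*(-1) + 17*0 = -11

(17, -11)


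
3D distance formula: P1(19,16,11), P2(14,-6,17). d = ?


dx=-5, dy=-22, dz=6
d = sqrt(25+484+36) = sqrt(545) = 23.3452

23.3452


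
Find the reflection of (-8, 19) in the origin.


Reflection rule for origin: (-x, -y)
(-8, 19) -> (8, -19)

(8, -19)


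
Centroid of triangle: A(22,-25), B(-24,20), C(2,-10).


Gx = (22- 24+2)/3 = 0/3 = 0
Gy = (-25+20- 10)/3 = -15/3 = -5.0000

G = (0, -5.0000)


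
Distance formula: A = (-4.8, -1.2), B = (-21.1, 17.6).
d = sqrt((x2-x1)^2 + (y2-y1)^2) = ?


dx = -21.1 + 4.8 = -16.3
dy = 17.6 + 1.2 = 18.8
d = sqrt(265.69 + 353.44) = sqrt(619.13) = 24.8823

24.8823


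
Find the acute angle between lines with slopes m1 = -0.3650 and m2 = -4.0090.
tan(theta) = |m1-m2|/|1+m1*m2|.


m1-m2 = 3.644
1+m1*m2 = 2.463285
tan(theta) = |3.644/2.463285| = 1.479325
theta = arctan(|3.644/2.463285|) = 55.9419 degrees (acute angle)

55.9419 degrees


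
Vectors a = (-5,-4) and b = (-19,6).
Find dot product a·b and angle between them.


a·b = -5*(-19) - 4*6 = 95 - 24 = 71
|a| = sqrt(25+16) = 6.4031
|b| = sqrt(361+36) = 19.9249
cos(theta) = 71/(sqrt(41)*sqrt(397)) = 71/sqrt(16277) = 0.556508
theta = arccos(71/sqrt(16277)) = 56.1854 degrees

a·b = 71, theta = 56.1854 deg


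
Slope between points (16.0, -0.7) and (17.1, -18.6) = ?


dy = -18.6 + 0.7 = -17.9
dx = 17.1 - 16.0 = 1.1
m = -17.9/1.1 = -16.2727

m = -16.2727


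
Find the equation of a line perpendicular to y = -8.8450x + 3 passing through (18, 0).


Perpendicular slope = -1/m1 = -1/(-8.8450) = 0.1131
b2 = y0 - m2*x0 = 0 + 18/(-8.8450) = 0 - 2.0350 = -2.0350

y = 0.1131x - 2.0350


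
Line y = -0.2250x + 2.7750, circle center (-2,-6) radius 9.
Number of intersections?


Substitute y = -0.2250x + 2.7750: (x+ 2)^2 + (-0.2250x+2.7750+ 6)^2 = 81
Expand to Ax^2 + Bx + C = 0, where b-k = 8.775
A = 1+m^2 = 1.050625
B = 2(m(b-k) - h) = 2(-0.2250*8.775 + 2) = 0.05125
C = h^2 + (b-k)^2 - r^2 = 4 + 77.000625 - 81 = 0.000625
disc = B^2-4AC = 0.0026 - 0.0026 = 0
disc = 0

1 intersection point (tangent)


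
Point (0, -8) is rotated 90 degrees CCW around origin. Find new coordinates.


cos(90) = 0, sin(90) = 1
x' = 0*0 + 8*1 = 8
y' = 0*1 - 8*0 = 0

(8, 0)


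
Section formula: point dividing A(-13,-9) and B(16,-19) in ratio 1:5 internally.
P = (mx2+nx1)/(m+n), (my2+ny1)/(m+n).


Px = (1*16 + 5*(-13))/6 = -49/6 = -8.1667
Py = (1*(-19) + 5*(-9))/6 = -64/6 = -10.6667

P = (-8.1667, -10.6667)


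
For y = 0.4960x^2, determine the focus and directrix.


a = 0.4960
1/(4a) = 0.5040
Focus = (0, 0.5040)
Directrix: y = -0.5040

Focus = (0, 0.5040), Directrix: y = -0.5040


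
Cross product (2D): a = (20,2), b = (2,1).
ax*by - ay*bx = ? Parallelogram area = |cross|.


cross = 20*1 - 2*2 = 20 - 4 = 16
Parallelogram area = |16| = 16

cross = 16, parallelogram area = 16


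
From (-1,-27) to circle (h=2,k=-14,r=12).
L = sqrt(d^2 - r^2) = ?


d = sqrt((-1-2)^2 + (-27+ 14)^2) = sqrt(9+169) = 13.3417
L = sqrt(178.0000 - 144) = sqrt(34.0000) = 5.8310

5.8310


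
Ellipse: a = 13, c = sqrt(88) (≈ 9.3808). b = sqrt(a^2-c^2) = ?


b^2 = 13^2 - (sqrt(88))^2 = 169 - 88 = 81
b = sqrt(81) = 9

b = 9


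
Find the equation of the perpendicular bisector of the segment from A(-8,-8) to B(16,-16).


Midpoint = (4, -12)
Slope of AB = dy/dx = -8/24 = -0.3333
Perp slope = -dx/dy = 24/8 = 3.0000
b = My - (perp slope)*Mx = -12 + (24*4)/(-8) = -12 - 12.0000 = -24.0000

y = 3.0000x - 24.0000


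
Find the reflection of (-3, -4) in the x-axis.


Reflection rule for x-axis: (x, -y)
(-3, -4) -> (-3, 4)

(-3, 4)


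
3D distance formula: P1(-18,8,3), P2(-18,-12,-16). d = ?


dx=0, dy=-20, dz=-19
d = sqrt(0+400+361) = sqrt(761) = 27.5862

27.5862


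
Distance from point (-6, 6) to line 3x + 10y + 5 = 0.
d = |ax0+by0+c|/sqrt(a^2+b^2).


|3*(-6) + 10*6 + 5| = |47| = 47
sqrt(9 + 100) = sqrt(109) = 10.4403
d = 47/sqrt(109) = 4.5018

4.5018


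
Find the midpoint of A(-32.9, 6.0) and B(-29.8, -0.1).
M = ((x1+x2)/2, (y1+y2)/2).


Mx = (-32.9 - 29.8)/2 = -62.7/2 = -31.3500
My = (6.0 - 0.1)/2 = 5.9/2 = 2.9500

(-31.3500, 2.9500)


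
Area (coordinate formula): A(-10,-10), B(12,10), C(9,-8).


-10*(10+ 8) = -180
12*(-8+ 10) = 24
9*(-10-10) = -180
sum = -336
Area = |-336|/2 = 168.0000

168.0000 sq units


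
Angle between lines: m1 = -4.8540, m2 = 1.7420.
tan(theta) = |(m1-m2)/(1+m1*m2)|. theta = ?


m1-m2 = -6.596
1+m1*m2 = -7.455668
tan(theta) = |-6.596/(-7.455668)| = 0.884696
theta = arctan(|-6.596/(-7.455668)|) = 41.4991 degrees (acute angle)

41.4991 degrees


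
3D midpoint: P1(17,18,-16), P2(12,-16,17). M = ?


Mx = (17+12)/2 = 14.5000
My = (18- 16)/2 = 1.0000
Mz = (-16+17)/2 = 0.5000

M = (14.5000, 1.0000, 0.5000)


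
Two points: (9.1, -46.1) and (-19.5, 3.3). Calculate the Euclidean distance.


dx = -19.5 - 9.1 = -28.6
dy = 3.3 + 46.1 = 49.4
d = sqrt(817.96 + 2440.36) = sqrt(3258.32) = 57.0817

57.0817


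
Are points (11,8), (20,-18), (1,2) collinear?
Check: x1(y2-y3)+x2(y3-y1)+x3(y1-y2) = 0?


11*(-18-2) + 20*(2-8) + 1*(8+ 18)
= -220 - 120 + 26 = -314

No, not collinear (determinant = -314)


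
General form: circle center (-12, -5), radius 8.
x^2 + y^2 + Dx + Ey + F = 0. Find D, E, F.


(x+ 12)^2 + (y+ 5)^2 = 8^2
D = -2h = 24, E = -2k = 10
F = h^2+k^2-r^2 = 144+25-64 = 105

D = 24, E = 10, F = 105


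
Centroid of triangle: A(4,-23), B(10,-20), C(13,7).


Gx = (4+10+13)/3 = 27/3 = 9.0000
Gy = (-23- 20+7)/3 = -36/3 = -12.0000

G = (9.0000, -12.0000)


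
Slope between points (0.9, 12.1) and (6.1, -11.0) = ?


dy = -11.0 - 12.1 = -23.1
dx = 6.1 - 0.9 = 5.2
m = -23.1/5.2 = -4.4423

m = -4.4423


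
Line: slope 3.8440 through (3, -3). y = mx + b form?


y + 3 = 3.8440(x - 3)
y = 3.8440x - 3 - 3.8440*3
y = 3.8440x - 14.5320

y = 3.8440x - 14.5320


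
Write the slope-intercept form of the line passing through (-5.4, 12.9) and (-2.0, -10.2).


m = (-23.1)/(3.4) = -6.7941
b = y1 - m*x1 = 12.9 - (-23.1*(-5.4))/(3.4) = 12.9 - 36.6882 = -23.7882

y = -6.7941x - 23.7882


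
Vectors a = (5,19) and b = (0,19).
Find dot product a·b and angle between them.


a·b = 5*0 + 19*19 = 0 + 361 = 361
|a| = sqrt(25+361) = 19.6469
|b| = sqrt(0+361) = 19.0000
cos(theta) = 361/(sqrt(386)*sqrt(361)) = 361/sqrt(139346) = 0.967075
theta = arccos(361/sqrt(139346)) = 14.7436 degrees

a·b = 361, theta = 14.7436 deg


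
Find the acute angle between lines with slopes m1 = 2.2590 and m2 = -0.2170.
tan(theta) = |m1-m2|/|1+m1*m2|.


m1-m2 = 2.476
1+m1*m2 = 0.509797
tan(theta) = |2.476/0.509797| = 4.856835
theta = arctan(|2.476/0.509797|) = 78.3656 degrees (acute angle)

78.3656 degrees


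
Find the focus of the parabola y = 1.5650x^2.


a = 1.5650
4a = 6.2600
focus = (0, 1/6.2600) = (0, 0.1597)

Focus = (0, 0.1597)


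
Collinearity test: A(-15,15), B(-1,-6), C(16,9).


-15*(-6-9) - 1*(9-15) + 16*(15+ 6)
= 225 + 6 + 336 = 567

No, not collinear (determinant = 567)


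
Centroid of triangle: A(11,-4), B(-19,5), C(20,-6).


Gx = (11- 19+20)/3 = 12/3 = 4.0000
Gy = (-4+5- 6)/3 = -5/3 = -1.6667

G = (4.0000, -1.6667)


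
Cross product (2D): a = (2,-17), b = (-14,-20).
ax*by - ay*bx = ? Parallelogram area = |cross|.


cross = 2*(-20) + 17*(-14) = -40 - 238 = -278
Parallelogram area = |-278| = 278

cross = -278, parallelogram area = 278


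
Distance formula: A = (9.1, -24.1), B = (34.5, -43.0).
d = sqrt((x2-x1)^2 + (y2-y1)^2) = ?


dx = 34.5 - 9.1 = 25.4
dy = -43.0 + 24.1 = -18.9
d = sqrt(645.16 + 357.21) = sqrt(1002.37) = 31.6602

31.6602


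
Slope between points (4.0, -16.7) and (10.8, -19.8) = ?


dy = -19.8 + 16.7 = -3.1
dx = 10.8 - 4.0 = 6.8
m = -3.1/6.8 = -0.4559

m = -0.4559


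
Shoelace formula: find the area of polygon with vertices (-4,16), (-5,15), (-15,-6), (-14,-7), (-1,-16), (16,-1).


sum(xi*y_{i+1}) = -4*15 - 5*(-6) - 15*(-7) - 14*(-16) - 1*(-1) + 16*16 = 556
sum(yi*x_{i+1}) = 16*(-5) + 15*(-15) - 6*(-14) - 7*(-1) - 16*16 - 1*(-4) = -466
Area = |556 + 466|/2 = 1022/2 = 511.0000

511.0000 sq units


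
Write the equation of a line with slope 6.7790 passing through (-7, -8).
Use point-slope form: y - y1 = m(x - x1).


y + 8 = 6.7790(x + 7)
y = 6.7790x - 8 - 6.7790*(-7)
y = 6.7790x + 39.4530

y = 6.7790x + 39.4530


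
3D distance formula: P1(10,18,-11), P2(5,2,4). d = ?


dx=-5, dy=-16, dz=15
d = sqrt(25+256+225) = sqrt(506) = 22.4944

22.4944


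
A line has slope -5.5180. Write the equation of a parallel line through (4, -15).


Parallel lines have equal slopes.
m2 = -5.5180
b2 = -15 + 5.5180*4 = 7.0720

y = -5.5180x + 7.0720


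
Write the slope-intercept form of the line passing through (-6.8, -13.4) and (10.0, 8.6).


m = (22.0)/(16.8) = 1.3095
b = y1 - m*x1 = -13.4 - (22.0*(-6.8))/(16.8) = -13.4 + 8.9048 = -4.4952

y = 1.3095x - 4.4952


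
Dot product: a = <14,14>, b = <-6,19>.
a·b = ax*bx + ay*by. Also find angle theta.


a·b = 14*(-6) + 14*19 = -84 + 266 = 182
|a| = sqrt(196+196) = 19.7990
|b| = sqrt(36+361) = 19.9249
cos(theta) = 182/(sqrt(392)*sqrt(397)) = 182/sqrt(155624) = 0.461353
theta = arccos(182/sqrt(155624)) = 62.5256 degrees

a·b = 182, theta = 62.5256 deg


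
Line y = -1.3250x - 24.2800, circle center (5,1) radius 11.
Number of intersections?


Substitute y = -1.3250x - 24.2800: (x-5)^2 + (-1.3250x- 24.2800-1)^2 = 121
Expand to Ax^2 + Bx + C = 0, where b-k = -25.28
A = 1+m^2 = 2.755625
B = 2(m(b-k) - h) = 2(-1.3250*(-25.28) - 5) = 56.992
C = h^2 + (b-k)^2 - r^2 = 25 + 639.0784 - 121 = 543.0784
disc = B^2-4AC = 3248.0881 - 5986.0817 = -2737.9936
disc < 0

0 intersection points


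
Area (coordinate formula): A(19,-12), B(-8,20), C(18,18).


19*(20-18) = 38
-8*(18+ 12) = -240
18*(-12-20) = -576
sum = -778
Area = |-778|/2 = 389.0000

389.0000 sq units


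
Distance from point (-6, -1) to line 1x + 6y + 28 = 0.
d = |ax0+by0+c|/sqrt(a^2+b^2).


|1*(-6) + 6*(-1) + 28| = |16| = 16
sqrt(1 + 36) = sqrt(37) = 6.0828
d = 16/sqrt(37) = 2.6304

2.6304


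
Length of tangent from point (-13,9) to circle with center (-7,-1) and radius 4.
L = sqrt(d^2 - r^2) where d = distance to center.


d = sqrt((-13+ 7)^2 + (9+ 1)^2) = sqrt(36+100) = 11.6619
L = sqrt(136.0000 - 16) = sqrt(120.0000) = 10.9545

10.9545


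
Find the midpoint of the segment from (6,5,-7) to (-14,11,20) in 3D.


Mx = (6- 14)/2 = -4.0000
My = (5+11)/2 = 8.0000
Mz = (-7+20)/2 = 6.5000

M = (-4.0000, 8.0000, 6.5000)


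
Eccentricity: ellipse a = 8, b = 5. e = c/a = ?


c = sqrt(64-25) = sqrt(39) = 6.2450
e = c/a = sqrt(39)/8 = 0.7806

e = 0.7806


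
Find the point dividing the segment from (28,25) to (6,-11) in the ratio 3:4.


Px = (3*6 + 4*28)/7 = 130/7 = 18.5714
Py = (3*(-11) + 4*25)/7 = 67/7 = 9.5714

P = (18.5714, 9.5714)


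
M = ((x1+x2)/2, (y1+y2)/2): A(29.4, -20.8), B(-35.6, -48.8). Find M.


Mx = (29.4 - 35.6)/2 = -6.2/2 = -3.1000
My = (-20.8 - 48.8)/2 = -69.6/2 = -34.8000

(-3.1000, -34.8000)


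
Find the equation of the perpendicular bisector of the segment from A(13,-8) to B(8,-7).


Midpoint = (10.5, -7.5)
Slope of AB = dy/dx = 1/(-5) = -0.2000
Perp slope = -dx/dy = 5/1 = 5.0000
b = My - (perp slope)*Mx = -7.5 + (-5*10.5)/1 = -7.5 - 52.5000 = -60.0000

y = 5.0000x - 60.0000


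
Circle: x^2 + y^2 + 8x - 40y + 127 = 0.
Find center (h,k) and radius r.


h = -D/2 = -8/2 = -4
k = -E/2 = 40/2 = 20
r^2 = h^2 + k^2 - F = 16 + 400 - 127 = 289
r = 17

Center (-4, 20), radius = 17


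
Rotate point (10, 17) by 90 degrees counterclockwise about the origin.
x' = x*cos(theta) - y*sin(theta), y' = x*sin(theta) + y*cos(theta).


cos(90) = 0, sin(90) = 1
x' = 10*0 - 17*1 = -17
y' = 10*1 + 17*0 = 10

(-17, 10)


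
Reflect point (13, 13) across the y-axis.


Reflection rule for y-axis: (-x, y)
(13, 13) -> (-13, 13)

(-13, 13)


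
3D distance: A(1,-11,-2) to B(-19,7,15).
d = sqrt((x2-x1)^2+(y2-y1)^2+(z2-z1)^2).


dx=-20, dy=18, dz=17
d = sqrt(400+324+289) = sqrt(1013) = 31.8277

31.8277


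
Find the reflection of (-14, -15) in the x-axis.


Reflection rule for x-axis: (x, -y)
(-14, -15) -> (-14, 15)

(-14, 15)


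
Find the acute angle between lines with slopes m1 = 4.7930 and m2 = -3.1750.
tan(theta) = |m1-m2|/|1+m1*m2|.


m1-m2 = 7.968
1+m1*m2 = -14.217775
tan(theta) = |7.968/(-14.217775)| = 0.560425
theta = arctan(|7.968/(-14.217775)|) = 29.2674 degrees (acute angle)

29.2674 degrees


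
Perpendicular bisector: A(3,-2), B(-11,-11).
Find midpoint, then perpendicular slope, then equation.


Midpoint = (-4, -6.5)
Slope of AB = dy/dx = -9/(-14) = 0.6429
Perp slope = -dx/dy = -14/9 = -1.5556
b = My - (perp slope)*Mx = -6.5 + (-14*(-4))/(-9) = -6.5 - 6.2222 = -12.7222

y = -1.5556x - 12.7222


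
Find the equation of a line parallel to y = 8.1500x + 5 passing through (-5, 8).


Parallel lines have equal slopes.
m2 = 8.1500
b2 = 8 - 8.1500*(-5) = 48.7500

y = 8.1500x + 48.7500


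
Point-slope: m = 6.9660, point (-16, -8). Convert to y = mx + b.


y + 8 = 6.9660(x + 16)
y = 6.9660x - 8 - 6.9660*(-16)
y = 6.9660x + 103.4560

y = 6.9660x + 103.4560


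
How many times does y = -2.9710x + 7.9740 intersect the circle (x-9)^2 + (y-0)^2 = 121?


Substitute y = -2.9710x + 7.9740: (x-9)^2 + (-2.9710x+7.9740-0)^2 = 121
Expand to Ax^2 + Bx + C = 0, where b-k = 7.974
A = 1+m^2 = 9.826841
B = 2(m(b-k) - h) = 2(-2.9710*7.974 - 9) = -65.381508
C = h^2 + (b-k)^2 - r^2 = 81 + 63.584676 - 121 = 23.584676
disc = B^2-4AC = 4274.7416 - 927.0514 = 3347.6902
disc > 0

2 intersection points


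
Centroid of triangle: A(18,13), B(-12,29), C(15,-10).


Gx = (18- 12+15)/3 = 21/3 = 7.0000
Gy = (13+29- 10)/3 = 32/3 = 10.6667

G = (7.0000, 10.6667)


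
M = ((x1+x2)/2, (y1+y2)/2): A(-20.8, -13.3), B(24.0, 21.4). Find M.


Mx = (-20.8 + 24.0)/2 = 3.2/2 = 1.6000
My = (-13.3 + 21.4)/2 = 8.1/2 = 4.0500

(1.6000, 4.0500)


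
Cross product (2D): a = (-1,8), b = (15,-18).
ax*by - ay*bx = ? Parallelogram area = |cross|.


cross = -1*(-18) - 8*15 = 18 - 120 = -102
Parallelogram area = |-102| = 102

cross = -102, parallelogram area = 102


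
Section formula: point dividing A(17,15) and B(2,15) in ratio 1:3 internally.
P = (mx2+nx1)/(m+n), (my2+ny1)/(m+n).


Px = (1*2 + 3*17)/4 = 53/4 = 13.2500
Py = (1*15 + 3*15)/4 = 60/4 = 15.0000

P = (13.2500, 15.0000)


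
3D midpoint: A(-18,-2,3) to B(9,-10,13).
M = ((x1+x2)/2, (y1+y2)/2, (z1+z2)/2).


Mx = (-18+9)/2 = -4.5000
My = (-2- 10)/2 = -6.0000
Mz = (3+13)/2 = 8.0000

M = (-4.5000, -6.0000, 8.0000)


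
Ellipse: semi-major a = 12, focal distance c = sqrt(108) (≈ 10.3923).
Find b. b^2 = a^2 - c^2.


b^2 = 12^2 - (sqrt(108))^2 = 144 - 108 = 36
b = sqrt(36) = 6

b = 6


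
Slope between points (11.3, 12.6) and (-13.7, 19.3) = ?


dy = 19.3 - 12.6 = 6.7
dx = -13.7 - 11.3 = -25.0
m = 6.7/(-25.0) = -0.2680

m = -0.2680


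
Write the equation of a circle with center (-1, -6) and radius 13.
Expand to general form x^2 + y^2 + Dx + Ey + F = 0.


(x+ 1)^2 + (y+ 6)^2 = 13^2
D = -2h = 2, E = -2k = 12
F = h^2+k^2-r^2 = 1+36-169 = -132

x^2 + y^2 + 2x + 12y - 132 = 0


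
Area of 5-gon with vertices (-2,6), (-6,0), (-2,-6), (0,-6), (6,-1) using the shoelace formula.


sum(xi*y_{i+1}) = -2*0 - 6*(-6) - 2*(-6) + 0*(-1) + 6*6 = 84
sum(yi*x_{i+1}) = 6*(-6) + 0*(-2) - 6*0 - 6*6 - 1*(-2) = -70
Area = |84 + 70|/2 = 154/2 = 77.0000

77.0000 sq units


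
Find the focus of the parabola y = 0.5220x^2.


a = 0.5220
4a = 2.0880
focus = (0, 1/2.0880) = (0, 0.4789)

Focus = (0, 0.4789)


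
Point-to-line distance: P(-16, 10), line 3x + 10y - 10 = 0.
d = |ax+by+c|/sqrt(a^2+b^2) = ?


|3*(-16) + 10*10 - 10| = |42| = 42
sqrt(9 + 100) = sqrt(109) = 10.4403
d = 42/sqrt(109) = 4.0229

4.0229


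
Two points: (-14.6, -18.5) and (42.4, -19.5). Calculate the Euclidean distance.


dx = 42.4 + 14.6 = 57.0
dy = -19.5 + 18.5 = -1.0
d = sqrt(3249.0 + 1.0) = sqrt(3250.0) = 57.0088

57.0088


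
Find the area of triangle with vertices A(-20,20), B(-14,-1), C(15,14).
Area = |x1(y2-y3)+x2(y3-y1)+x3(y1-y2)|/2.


-20*(-1-14) = 300
-14*(14-20) = 84
15*(20+ 1) = 315
sum = 699
Area = |699|/2 = 349.5000

349.5000 sq units


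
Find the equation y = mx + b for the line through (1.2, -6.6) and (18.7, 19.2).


m = (25.8)/(17.5) = 1.4743
b = y1 - m*x1 = -6.6 - (25.8*1.2)/(17.5) = -6.6 - 1.7691 = -8.3691

y = 1.4743x - 8.3691


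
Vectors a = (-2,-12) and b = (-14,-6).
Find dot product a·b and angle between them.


a·b = -2*(-14) - 12*(-6) = 28 + 72 = 100
|a| = sqrt(4+144) = 12.1655
|b| = sqrt(196+36) = 15.2315
cos(theta) = 100/(sqrt(148)*sqrt(232)) = 100/sqrt(34336) = 0.539666
theta = arccos(100/sqrt(34336)) = 57.3391 degrees

a·b = 100, theta = 57.3391 deg


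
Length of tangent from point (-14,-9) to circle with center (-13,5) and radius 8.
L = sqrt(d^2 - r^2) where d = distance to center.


d = sqrt((-14+ 13)^2 + (-9-5)^2) = sqrt(1+196) = 14.0357
L = sqrt(197.0000 - 64) = sqrt(133.0000) = 11.5326

11.5326


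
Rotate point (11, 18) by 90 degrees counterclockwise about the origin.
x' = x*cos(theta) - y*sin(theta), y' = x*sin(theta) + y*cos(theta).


cos(90) = 0, sin(90) = 1
x' = 11*0 - 18*1 = -18
y' = 11*1 + 18*0 = 11

(-18, 11)


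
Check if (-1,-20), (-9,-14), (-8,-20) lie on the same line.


-1*(-14+ 20) - 9*(-20+ 20) - 8*(-20+ 14)
= -6 + 0 + 48 = 42

No, not collinear (determinant = 42)


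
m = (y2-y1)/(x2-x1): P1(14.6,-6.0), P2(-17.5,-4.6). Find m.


dy = -4.6 + 6.0 = 1.4
dx = -17.5 - 14.6 = -32.1
m = 1.4/(-32.1) = -0.0436

m = -0.0436


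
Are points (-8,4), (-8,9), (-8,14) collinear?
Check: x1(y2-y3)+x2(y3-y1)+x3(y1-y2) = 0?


-8*(9-14) - 8*(14-4) - 8*(4-9)
= 40 - 80 + 40 = 0

Yes, collinear (determinant = 0)


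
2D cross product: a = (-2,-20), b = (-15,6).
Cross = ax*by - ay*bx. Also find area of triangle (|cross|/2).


cross = -2*6 + 20*(-15) = -12 - 300 = -312
Triangle area = |-312|/2 = 312/2 = 156.0000

cross = -312, triangle area = 156.0000


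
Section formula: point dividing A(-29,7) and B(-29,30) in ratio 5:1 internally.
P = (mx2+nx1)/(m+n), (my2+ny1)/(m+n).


Px = (5*(-29) + 1*(-29))/6 = -174/6 = -29.0000
Py = (5*30 + 1*7)/6 = 157/6 = 26.1667

P = (-29.0000, 26.1667)


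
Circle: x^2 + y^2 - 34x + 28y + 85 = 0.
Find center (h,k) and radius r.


h = -D/2 = 34/2 = 17
k = -E/2 = -28/2 = -14
r^2 = h^2 + k^2 - F = 289 + 196 - 85 = 400
r = 20

Center (17, -14), radius = 20


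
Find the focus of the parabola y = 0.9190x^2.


a = 0.9190
4a = 3.6760
focus = (0, 1/3.6760) = (0, 0.2720)

Focus = (0, 0.2720)


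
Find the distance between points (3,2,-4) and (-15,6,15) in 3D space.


dx=-18, dy=4, dz=19
d = sqrt(324+16+361) = sqrt(701) = 26.4764

26.4764


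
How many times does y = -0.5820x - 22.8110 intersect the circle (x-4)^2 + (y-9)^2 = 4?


Substitute y = -0.5820x - 22.8110: (x-4)^2 + (-0.5820x- 22.8110-9)^2 = 4
Expand to Ax^2 + Bx + C = 0, where b-k = -31.811
A = 1+m^2 = 1.338724
B = 2(m(b-k) - h) = 2(-0.5820*(-31.811) - 4) = 29.028004
C = h^2 + (b-k)^2 - r^2 = 16 + 1011.939721 - 4 = 1023.939721
disc = B^2-4AC = 842.6250 - 5483.0907 = -4640.4657
disc < 0

0 intersection points


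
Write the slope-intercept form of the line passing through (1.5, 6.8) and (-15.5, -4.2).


m = (-11.0)/(-17.0) = 0.6471
b = y1 - m*x1 = 6.8 - (-11.0*1.5)/(-17.0) = 6.8 - 0.9706 = 5.8294

y = 0.6471x + 5.8294


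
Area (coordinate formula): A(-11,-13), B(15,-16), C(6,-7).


-11*(-16+ 7) = 99
15*(-7+ 13) = 90
6*(-13+ 16) = 18
sum = 207
Area = |207|/2 = 103.5000

103.5000 sq units


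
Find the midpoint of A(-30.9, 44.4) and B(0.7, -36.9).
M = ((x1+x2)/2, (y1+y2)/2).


Mx = (-30.9 + 0.7)/2 = -30.2/2 = -15.1000
My = (44.4 - 36.9)/2 = 7.5/2 = 3.7500

(-15.1000, 3.7500)


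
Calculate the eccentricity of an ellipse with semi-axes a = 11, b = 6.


c = sqrt(121-36) = sqrt(85) = 9.2195
e = c/a = sqrt(85)/11 = 0.8381

e = 0.8381
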